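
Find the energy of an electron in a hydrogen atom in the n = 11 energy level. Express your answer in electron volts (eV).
-0.112 eV

The energy levels of a hydrogen-like atom are given by:
E_n = -13.6057 eV / n²

For n = 11:
E_11 = -13.6057 eV / 11²
E_11 = -13.6057 eV / 121
E_11 = -0.112 eV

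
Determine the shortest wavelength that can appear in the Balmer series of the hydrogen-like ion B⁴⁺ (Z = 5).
14.58024 nm

The series limit corresponds to the transition from n = ∞ to n = 2.
This is the highest energy (shortest wavelength) transition in the Balmer series.

E_∞ = 0 eV
E_2 = -13.6057 × 5² / 2² = -85.0356250 eV

Energy at series limit:
ΔE = E_∞ - E_2 = 0 - (-85.0356250) = 85.0356250 eV
λ = hc/E = 1239.84 eV·nm / 85.0356250 eV = 14.58024 nm

This energy equals the ionization energy from the n = 2 state of B⁴⁺.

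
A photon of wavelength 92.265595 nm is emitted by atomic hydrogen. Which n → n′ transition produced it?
n = 9 → n = 1

First, find the photon energy from the wavelength (hc = 1239.84 eV·nm):
E = hc/λ = 1239.84 eV·nm / 92.265595 nm = 13.437728 eV

The energy levels of hydrogen satisfy E_n = -13.6057 / n² eV, so an emission n_i → n_f releases
ΔE = 13.6057 × (1/n_f² − 1/n_i²) eV.

Setting ΔE equal to the photon energy:
1/n_f² − 1/n_i² = 13.437728 / 13.6057 = 0.98765429

Since 1/n_i² must be positive, we need 1/n_f² > 0.98765429, i.e. n_f ≤ 1. For each allowed n_f, solve n_i = (1/n_f² − 0.98765429)^(−1/2) and check whether it is a whole number:
  n_f = 1: 1/n_i² = 1.00000000 − 0.98765429 = 0.01234571 → n_i = 9.000  → integer, n_i = 9 ✓

Only n_f = 1 gives an integer upper level, n_i = 9.

The transition is from n = 9 to n = 1 (emission).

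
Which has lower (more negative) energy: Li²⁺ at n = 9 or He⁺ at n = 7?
Li²⁺ at n = 9 (E = -1.511744 eV)

Using E_n = -13.6057 Z² / n² eV:

Li²⁺ (Z = 3) at n = 9:
E = -13.6057 × 3² / 9² = -13.6057 × 9 / 81 = -1.511744444 eV

He⁺ (Z = 2) at n = 7:
E = -13.6057 × 2² / 7² = -13.6057 × 4 / 49 = -1.110669388 eV

Since -1.511744444 eV < -1.110669388 eV,
Li²⁺ at n = 9 is more tightly bound (requires more energy to ionize).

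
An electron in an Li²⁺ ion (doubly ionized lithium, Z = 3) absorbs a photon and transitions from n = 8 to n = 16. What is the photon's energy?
1.43498 eV

The energy levels of a hydrogen-like atom are E_n = -13.6057 Z² eV / n².

Energy at n = 8: E_8 = -13.6057 × 3² / 8² = -1.91330156 eV
Energy at n = 16: E_16 = -13.6057 × 3² / 16² = -0.47832539 eV

The excitation energy is the difference:
ΔE = E_16 - E_8
ΔE = -0.47832539 - (-1.91330156)
ΔE = 1.43498 eV

Since this is positive, energy must be absorbed (photon absorption).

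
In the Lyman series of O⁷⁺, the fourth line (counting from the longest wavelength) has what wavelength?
1.483 nm

The lines of a series are numbered from the longest wavelength (smallest ΔE) outward; the fourth line is the transition from n = n_f + 4 to n_f.
The Lyman series has all transitions ending at n_f = 1.

For O⁷⁺ (Z = 8), the fourth line (δ-line) is the jump from n = 5 to n = 1:
E_5 = -13.6057 × 8² / 5² = -34.83059 eV
E_1 = -13.6057 × 8² / 1² = -870.76480 eV
ΔE = E_5 - E_1 = 835.93421 eV

λ = hc/E = 1239.84 eV·nm / 835.93421 eV
λ = 1.483 nm

This is the δ-line of the Lyman series in O⁷⁺.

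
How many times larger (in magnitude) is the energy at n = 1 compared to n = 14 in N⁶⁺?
196.00000

Using E_n = -13.6057 Z² / n² eV with Z = 7:

E_1 = -13.6057 × 7² / 1² = -666.6793 / 1 = -666.67930000000 eV
E_14 = -13.6057 × 7² / 14² = -666.6793 / 196 = -3.40142500000 eV

The ratio is:
E_1/E_14 = (-666.67930000000) / (-3.40142500000)
E_1/E_14 = (-666.6793/1) / (-666.6793/196)
E_1/E_14 = 196/1
E_1/E_14 = 196.00000
(Note: the Z² factors cancel in the ratio.)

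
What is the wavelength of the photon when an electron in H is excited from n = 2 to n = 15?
371.1034 nm

First, find the transition energy using E_n = -13.6057 / n² eV:
E_2 = -13.6057 / 2² = -3.40142500 eV
E_15 = -13.6057 / 15² = -0.06046978 eV

Photon energy: |ΔE| = |E_15 - E_2| = 3.34095522 eV

Convert to wavelength using E = hc/λ with hc = 1239.84 eV·nm:
λ = hc/E = 1239.84 eV·nm / 3.34095522 eV
λ = 371.1034 nm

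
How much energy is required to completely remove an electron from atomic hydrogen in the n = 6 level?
0.38 eV

The ionization energy is the energy needed to remove the electron completely (n → ∞).

For hydrogen, E_n = -13.6057 eV / n².

At n = 6: E_6 = -13.6057 / 6² = -0.37794 eV
At n = ∞: E_∞ = 0 eV

Ionization energy = E_∞ - E_6 = 0 - (-0.37794) = 0.37794 eV
Ionization energy ≈ 0.38 eV

This is also called the binding energy of the electron in state n = 6.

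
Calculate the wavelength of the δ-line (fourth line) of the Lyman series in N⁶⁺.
1.937213 nm

The lines of a series are numbered from the longest wavelength (smallest ΔE) outward; the fourth line is the transition from n = n_f + 4 to n_f.
The Lyman series has all transitions ending at n_f = 1.

For N⁶⁺ (Z = 7), the fourth line (δ-line) is the jump from n = 5 to n = 1:
E_5 = -13.6057 × 7² / 5² = -26.66717200 eV
E_1 = -13.6057 × 7² / 1² = -666.67930000 eV
ΔE = E_5 - E_1 = 640.01212800 eV

λ = hc/E = 1239.84 eV·nm / 640.01212800 eV
λ = 1.937213 nm

This is the δ-line of the Lyman series in N⁶⁺.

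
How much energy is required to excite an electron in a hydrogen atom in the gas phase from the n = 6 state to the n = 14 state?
0.3085 eV

The energy levels of a hydrogen-like atom are E_n = -13.6057 eV / n².

Energy at n = 6: E_6 = -13.6057 / 6² = -0.3779361 eV
Energy at n = 14: E_14 = -13.6057 / 14² = -0.0694168 eV

The excitation energy is the difference:
ΔE = E_14 - E_6
ΔE = -0.0694168 - (-0.3779361)
ΔE = 0.3085 eV

Since this is positive, energy must be absorbed (photon absorption).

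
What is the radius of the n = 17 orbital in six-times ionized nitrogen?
2.1847 nm (or 21.8475 Å)

The Bohr radius formula is:
r_n = n² a₀ / Z

where a₀ = 0.0529177 nm is the Bohr radius.

For N⁶⁺ (Z = 7) at n = 17:
r_17 = 17² × 0.0529177 nm / 7
r_17 = 289 × 0.0529177 nm / 7
r_17 = 15.29322 nm / 7
r_17 = 2.1847 nm

The electron orbits at approximately 2.1847 nm from the nucleus.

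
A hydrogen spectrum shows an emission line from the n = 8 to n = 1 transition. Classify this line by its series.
Lyman series

The spectral series in hydrogen are named based on the final (lower) energy level:
- Lyman series: n_final = 1 (ultraviolet)
- Balmer series: n_final = 2 (visible/near-UV)
- Paschen series: n_final = 3 (infrared)
- Brackett series: n_final = 4 (infrared)
- Pfund series: n_final = 5 (far infrared)

Since this transition ends at n = 1, it belongs to the Lyman series.

For reference, this 8 → 1 line has photon energy
ΔE = 13.6057 eV × (1/1² - 1/8²) = 13.3931109 eV,
corresponding to wavelength λ = hc/ΔE = 1239.84 eV·nm / 13.3931109 eV = 92.57297 nm in the ultraviolet region.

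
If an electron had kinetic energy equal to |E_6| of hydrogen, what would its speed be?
3.65e+05 m/s (or 0.122% of c)

The binding energy at n = 6 for hydrogen is:
E_6 = -13.6057/6² = -0.377936 eV
|E_6| = 0.377936 eV

Convert to Joules:
KE = 0.377936 eV × (1.602177 × 10⁻¹⁹ J/eV) = 6.0552e-20 J

Using KE = ½mv²:
v = √(2·KE/m_e)
v = √(2 × 6.0552e-20 J / 9.10938 × 10⁻³¹ kg)
v = 3.65e+05 m/s

This is approximately 0.122% the speed of light.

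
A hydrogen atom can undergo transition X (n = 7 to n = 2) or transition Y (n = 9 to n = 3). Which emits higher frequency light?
7 → 2

Calculate the energy for each transition:

Transition 7 → 2:
ΔE₁ = |E_2 - E_7| = |-13.6057/2² - (-13.6057/7²)|
ΔE₁ = |-3.401425000000 - (-0.277667346939)| = 3.123757653 eV

Transition 9 → 3:
ΔE₂ = |E_3 - E_9| = |-13.6057/3² - (-13.6057/9²)|
ΔE₂ = |-1.511744444444 - (-0.167971604938)| = 1.343772840 eV

Since 3.123757653 eV > 1.343772840 eV, the transition 7 → 2 emits the more energetic photon.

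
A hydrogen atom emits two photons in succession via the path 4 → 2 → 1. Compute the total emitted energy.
12.755 eV

The energy levels of hydrogen are E_n = -13.6057 / n² eV.

First transition (4 → 2):
ΔE₁ = |E_2 - E_4|
ΔE₁ = |-3.401425000 - (-0.850356250)| = 2.551069 eV

Second transition (2 → 1):
ΔE₂ = |E_1 - E_2|
ΔE₂ = |-13.605700000 - (-3.401425000)| = 10.204275 eV

Total energy released:
E_total = ΔE₁ + ΔE₂ = 2.551069 + 10.204275 = 12.755 eV

Note: This equals the direct transition 4 → 1: 12.755 eV ✓
Energy is conserved regardless of the path taken.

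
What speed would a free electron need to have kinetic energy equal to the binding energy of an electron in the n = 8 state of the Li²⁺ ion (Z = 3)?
8.204e+05 m/s (or 0.2737% of c)

The binding energy at n = 8 for Li²⁺ is:
E_8 = -13.6057 × 3²/8² = -1.913302 eV
|E_8| = 1.913302 eV

Convert to Joules:
KE = 1.913302 eV × (1.602177 × 10⁻¹⁹ J/eV) = 3.06545e-19 J

Using KE = ½mv²:
v = √(2·KE/m_e)
v = √(2 × 3.06545e-19 J / 9.10938 × 10⁻³¹ kg)
v = 8.204e+05 m/s

This is approximately 0.2737% the speed of light.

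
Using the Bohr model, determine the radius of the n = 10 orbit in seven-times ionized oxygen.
0.661472 nm (or 6.614715 Å)

The Bohr radius formula is:
r_n = n² a₀ / Z

where a₀ = 0.052917721 nm is the Bohr radius.

For O⁷⁺ (Z = 8) at n = 10:
r_10 = 10² × 0.052917721 nm / 8
r_10 = 100 × 0.052917721 nm / 8
r_10 = 5.2917721 nm / 8
r_10 = 0.661472 nm

The electron orbits at approximately 0.661472 nm from the nucleus.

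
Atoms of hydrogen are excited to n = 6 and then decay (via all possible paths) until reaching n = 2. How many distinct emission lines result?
10

The electron can occupy levels n = 2, 3, ..., 6 during de-excitation — that is m = 6 - 2 + 1 = 5 distinct levels.

The number of distinct spectral lines equals the number of ways to choose 2 of these m levels (each pair gives one possible emission transition):

Number of lines = m(m-1)/2 = 5×4/2 = 10

These correspond to all possible transitions between the 5 levels:
6 → 5, 6 → 4, 6 → 3, 6 → 2, 5 → 4, 5 → 3, 5 → 2, 4 → 3...

Each transition produces a photon with a unique energy (and thus wavelength). This count does not depend on Z.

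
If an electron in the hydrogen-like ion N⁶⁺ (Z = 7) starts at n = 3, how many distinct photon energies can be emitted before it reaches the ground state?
3

The electron can occupy levels n = 1, 2, ..., 3 during de-excitation — that is m = 3 - 1 + 1 = 3 distinct levels.

The number of distinct spectral lines equals the number of ways to choose 2 of these m levels (each pair gives one possible emission transition):

Number of lines = m(m-1)/2 = 3×2/2 = 3

These correspond to all possible transitions between the 3 levels:
3 → 2, 3 → 1, 2 → 1

Each transition produces a photon with a unique energy (and thus wavelength). This count does not depend on Z.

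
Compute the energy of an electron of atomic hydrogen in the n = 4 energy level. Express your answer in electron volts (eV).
-0.850 eV

The energy levels of a hydrogen-like atom are given by:
E_n = -13.6057 eV / n²

For n = 4:
E_4 = -13.6057 eV / 4²
E_4 = -13.6057 eV / 16
E_4 = -0.850 eV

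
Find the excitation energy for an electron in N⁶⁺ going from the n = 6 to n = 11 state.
13.0091 eV

The energy levels of a hydrogen-like atom are E_n = -13.6057 Z² eV / n².

Energy at n = 6: E_6 = -13.6057 × 7² / 6² = -18.5188694 eV
Energy at n = 11: E_11 = -13.6057 × 7² / 11² = -5.5097463 eV

The excitation energy is the difference:
ΔE = E_11 - E_6
ΔE = -5.5097463 - (-18.5188694)
ΔE = 13.0091 eV

Since this is positive, energy must be absorbed (photon absorption).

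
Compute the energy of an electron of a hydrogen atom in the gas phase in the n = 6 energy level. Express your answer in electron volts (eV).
-0.37794 eV

The energy levels of a hydrogen-like atom are given by:
E_n = -13.6057 eV / n²

For n = 6:
E_6 = -13.6057 eV / 6²
E_6 = -13.6057 eV / 36
E_6 = -0.37794 eV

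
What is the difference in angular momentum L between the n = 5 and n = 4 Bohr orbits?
1.055e-34 J·s (or 1ℏ)

In the Bohr model, L_n = nℏ where ℏ = 1.05457e-34 J·s.

L_5 = 5ℏ = 5.27285e-34 J·s
L_4 = 4ℏ = 4.21828e-34 J·s

ΔL = L_5 - L_4 = (5 - 4)ℏ = 1ℏ
ΔL = 1 × 1.05457e-34 J·s = 1.055e-34 J·s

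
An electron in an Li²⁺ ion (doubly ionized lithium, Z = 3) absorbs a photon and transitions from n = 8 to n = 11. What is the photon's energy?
0.90 eV

The energy levels of a hydrogen-like atom are E_n = -13.6057 Z² eV / n².

Energy at n = 8: E_8 = -13.6057 × 3² / 8² = -1.91330 eV
Energy at n = 11: E_11 = -13.6057 × 3² / 11² = -1.01199 eV

The excitation energy is the difference:
ΔE = E_11 - E_8
ΔE = -1.01199 - (-1.91330)
ΔE = 0.90 eV

Since this is positive, energy must be absorbed (photon absorption).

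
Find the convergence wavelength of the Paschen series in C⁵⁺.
22.782 nm

The series limit corresponds to the transition from n = ∞ to n = 3.
This is the highest energy (shortest wavelength) transition in the Paschen series.

E_∞ = 0 eV
E_3 = -13.6057 × 6² / 3² = -54.42280 eV

Energy at series limit:
ΔE = E_∞ - E_3 = 0 - (-54.42280) = 54.42280 eV
λ = hc/E = 1239.84 eV·nm / 54.42280 eV = 22.782 nm

This energy equals the ionization energy from the n = 3 state of C⁵⁺.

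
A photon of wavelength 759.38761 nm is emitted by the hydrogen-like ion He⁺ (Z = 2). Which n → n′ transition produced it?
n = 10 → n = 5

First, find the photon energy from the wavelength (hc = 1239.84 eV·nm):
E = hc/λ = 1239.84 eV·nm / 759.38761 nm = 1.6326840 eV

The energy levels of He⁺ satisfy E_n = -13.6057 × 2² / n² eV, so an emission n_i → n_f releases
ΔE = 13.6057 × 2² × (1/n_f² − 1/n_i²) eV.

Setting ΔE equal to the photon energy:
1/n_f² − 1/n_i² = 1.6326840 / (13.6057 × 2²) = 0.030000000

Since 1/n_i² must be positive, we need 1/n_f² > 0.030000000, i.e. n_f ≤ 5. For each allowed n_f, solve n_i = (1/n_f² − 0.030000000)^(−1/2) and check whether it is a whole number:
  n_f = 1: 1/n_i² = 1.000000000 − 0.030000000 = 0.970000000 → n_i = 1.015  (not an integer) ✗
  n_f = 2: 1/n_i² = 0.250000000 − 0.030000000 = 0.220000000 → n_i = 2.132  (not an integer) ✗
  n_f = 3: 1/n_i² = 0.111111111 − 0.030000000 = 0.081111111 → n_i = 3.511  (not an integer) ✗
  n_f = 4: 1/n_i² = 0.062500000 − 0.030000000 = 0.032500000 → n_i = 5.547  (not an integer) ✗
  n_f = 5: 1/n_i² = 0.040000000 − 0.030000000 = 0.010000000 → n_i = 10.000  → integer, n_i = 10 ✓

Only n_f = 5 gives an integer upper level, n_i = 10.

The transition is from n = 10 to n = 5 (emission).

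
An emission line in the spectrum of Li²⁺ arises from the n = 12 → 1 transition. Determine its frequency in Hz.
2.940e+16 Hz

First, find the transition energy:
E_12 = -13.6057 × 3² / 12² = -0.8503563 eV
E_1 = -13.6057 × 3² / 1² = -122.4513000 eV
|ΔE| = |E_1 - E_12| = 121.6009437 eV

Convert to Joules: E = 121.6009437 eV × (1.602177 × 10⁻¹⁹ J/eV) = 1.94826e-17 J

Using E = hf:
f = E/h = 1.94826e-17 J / (6.62607 × 10⁻³⁴ J·s)
f = 2.940e+16 Hz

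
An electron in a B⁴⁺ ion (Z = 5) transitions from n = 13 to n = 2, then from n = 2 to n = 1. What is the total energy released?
338.13 eV

The energy levels of B⁴⁺ are E_n = -13.6057 × 5² / n² eV.

First transition (13 → 2):
ΔE₁ = |E_2 - E_13|
ΔE₁ = |-85.03562500 - (-2.01267751)| = 83.02295 eV

Second transition (2 → 1):
ΔE₂ = |E_1 - E_2|
ΔE₂ = |-340.14250000 - (-85.03562500)| = 255.10688 eV

Total energy released:
E_total = ΔE₁ + ΔE₂ = 83.02295 + 255.10688 = 338.13 eV

Note: This equals the direct transition 13 → 1: 338.13 eV ✓
Energy is conserved regardless of the path taken.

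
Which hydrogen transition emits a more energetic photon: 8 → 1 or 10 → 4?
8 → 1

Calculate the energy for each transition:

Transition 8 → 1:
ΔE₁ = |E_1 - E_8| = |-13.6057/1² - (-13.6057/8²)|
ΔE₁ = |-13.6057000000 - (-0.2125890625)| = 13.3931109 eV

Transition 10 → 4:
ΔE₂ = |E_4 - E_10| = |-13.6057/4² - (-13.6057/10²)|
ΔE₂ = |-0.8503562500 - (-0.1360570000)| = 0.7142993 eV

Since 13.3931109 eV > 0.7142993 eV, the transition 8 → 1 emits the more energetic photon.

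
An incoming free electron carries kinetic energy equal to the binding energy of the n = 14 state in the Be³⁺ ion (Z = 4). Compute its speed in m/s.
6.2506e+05 m/s (or 0.208% of c)

The binding energy at n = 14 for Be³⁺ is:
E_14 = -13.6057 × 4²/14² = -1.1106694 eV
|E_14| = 1.1106694 eV

Convert to Joules:
KE = 1.1106694 eV × (1.602177 × 10⁻¹⁹ J/eV) = 1.779489e-19 J

Using KE = ½mv²:
v = √(2·KE/m_e)
v = √(2 × 1.779489e-19 J / 9.10938 × 10⁻³¹ kg)
v = 6.2506e+05 m/s

This is approximately 0.208% the speed of light.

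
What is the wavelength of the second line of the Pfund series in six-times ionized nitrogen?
94.9235 nm

The lines of a series are numbered from the longest wavelength (smallest ΔE) outward; the second line is the transition from n = n_f + 2 to n_f.
The Pfund series has all transitions ending at n_f = 5.

For N⁶⁺ (Z = 7), the second line (β-line) is the jump from n = 7 to n = 5:
E_7 = -13.6057 × 7² / 7² = -13.605700 eV
E_5 = -13.6057 × 7² / 5² = -26.667172 eV
ΔE = E_7 - E_5 = 13.061472 eV

λ = hc/E = 1239.84 eV·nm / 13.061472 eV
λ = 94.9235 nm

This is the β-line of the Pfund series in N⁶⁺.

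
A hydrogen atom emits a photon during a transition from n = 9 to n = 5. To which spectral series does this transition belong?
Pfund series

The spectral series in hydrogen are named based on the final (lower) energy level:
- Lyman series: n_final = 1 (ultraviolet)
- Balmer series: n_final = 2 (visible/near-UV)
- Paschen series: n_final = 3 (infrared)
- Brackett series: n_final = 4 (infrared)
- Pfund series: n_final = 5 (far infrared)

Since this transition ends at n = 5, it belongs to the Pfund series.

For reference, this 9 → 5 line has photon energy
ΔE = 13.6057 eV × (1/5² - 1/9²) = 0.376256395 eV,
corresponding to wavelength λ = hc/ΔE = 1239.84 eV·nm / 0.376256395 eV = 3295.200 nm in the far infrared region.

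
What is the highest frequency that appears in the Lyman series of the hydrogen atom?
3.28984e+15 Hz

The series limit corresponds to the transition from n = ∞ to n = 1.
This is the highest energy (shortest wavelength) transition in the Lyman series.

E_∞ = 0 eV
E_1 = -13.6057 / 1² = -13.6057000 eV

Energy at series limit:
ΔE = E_∞ - E_1 = 0 - (-13.6057000) = 13.6057000 eV
E = 13.6057000 eV × (1.602177 × 10⁻¹⁹ J/eV) = 2.1798740e-18 J
f = E/h = 2.1798740e-18 J / (6.62607 × 10⁻³⁴ J·s) = 3.28984e+15 Hz

This energy equals the ionization energy from the n = 1 state of hydrogen.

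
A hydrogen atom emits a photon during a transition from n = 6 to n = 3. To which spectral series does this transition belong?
Paschen series

The spectral series in hydrogen are named based on the final (lower) energy level:
- Lyman series: n_final = 1 (ultraviolet)
- Balmer series: n_final = 2 (visible/near-UV)
- Paschen series: n_final = 3 (infrared)
- Brackett series: n_final = 4 (infrared)
- Pfund series: n_final = 5 (far infrared)

Since this transition ends at n = 3, it belongs to the Paschen series.

For reference, this 6 → 3 line has photon energy
ΔE = 13.6057 eV × (1/3² - 1/6²) = 1.1338083333 eV,
corresponding to wavelength λ = hc/ΔE = 1239.84 eV·nm / 1.1338083333 eV = 1093.51816 nm in the infrared region.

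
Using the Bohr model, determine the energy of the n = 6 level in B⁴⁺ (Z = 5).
-9.448 eV

For hydrogen-like ions, the energy levels scale with Z²:
E_n = -13.6057 Z² / n² eV

For B⁴⁺ (Z = 5) at n = 6:
E_6 = -13.6057 × 5² / 6²
E_6 = -13.6057 × 25 / 36
E_6 = -340.1425 / 36
E_6 = -9.448 eV

The energy is 25 times more negative than hydrogen at the same n due to the stronger nuclear charge.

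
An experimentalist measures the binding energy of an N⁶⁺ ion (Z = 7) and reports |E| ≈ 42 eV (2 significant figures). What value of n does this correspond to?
n = 4

The exact energy levels follow E_n = -13.6057 Z² / n² eV with Z = 7.

The measured value (-42 eV) is reported to only 2 significant figures, so we must test candidate n values and see which one matches to that precision.

Candidate energies:
  n = 2:  E = -13.6057 × 7² / 2² = -166.66983 eV
  n = 3:  E = -13.6057 × 7² / 3² = -74.07548 eV
  n = 4:  E = -13.6057 × 7² / 4² = -41.66746 eV  ← matches
  n = 5:  E = -13.6057 × 7² / 5² = -26.66717 eV
  n = 6:  E = -13.6057 × 7² / 6² = -18.51887 eV

Checking against the measurement of -42 eV (2 sig figs), only n = 4 agrees:
E_4 = -41.66746 eV, which rounds to -42 eV ✓

Therefore n = 4.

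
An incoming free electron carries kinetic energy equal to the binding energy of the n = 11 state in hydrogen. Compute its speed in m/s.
1.989e+05 m/s (or 0.0663% of c)

The binding energy at n = 11 for hydrogen is:
E_11 = -13.6057/11² = -0.1124438 eV
|E_11| = 0.1124438 eV

Convert to Joules:
KE = 0.1124438 eV × (1.602177 × 10⁻¹⁹ J/eV) = 1.80155e-20 J

Using KE = ½mv²:
v = √(2·KE/m_e)
v = √(2 × 1.80155e-20 J / 9.10938 × 10⁻³¹ kg)
v = 1.989e+05 m/s

This is approximately 0.0663% the speed of light.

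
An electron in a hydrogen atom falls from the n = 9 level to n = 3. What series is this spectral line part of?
Paschen series

The spectral series in hydrogen are named based on the final (lower) energy level:
- Lyman series: n_final = 1 (ultraviolet)
- Balmer series: n_final = 2 (visible/near-UV)
- Paschen series: n_final = 3 (infrared)
- Brackett series: n_final = 4 (infrared)
- Pfund series: n_final = 5 (far infrared)

Since this transition ends at n = 3, it belongs to the Paschen series.

For reference, this 9 → 3 line has photon energy
ΔE = 13.6057 eV × (1/3² - 1/9²) = 1.3437728 eV,
corresponding to wavelength λ = hc/ΔE = 1239.84 eV·nm / 1.3437728 eV = 922.656 nm in the infrared region.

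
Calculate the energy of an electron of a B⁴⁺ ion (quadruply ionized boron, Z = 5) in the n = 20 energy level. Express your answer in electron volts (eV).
-0.85036 eV

The energy levels of a hydrogen-like atom are given by:
E_n = -13.6057 Z² / n² eV  (with Z = 5 for B⁴⁺)

For n = 20:
E_20 = -13.6057 × 5² / 20²
E_20 = -13.6057 × 25 / 400
E_20 = -0.85036 eV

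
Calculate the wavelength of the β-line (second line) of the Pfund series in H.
4651.2491 nm

The lines of a series are numbered from the longest wavelength (smallest ΔE) outward; the second line is the transition from n = n_f + 2 to n_f.
The Pfund series has all transitions ending at n_f = 5.

For H, the second line (β-line) is the jump from n = 7 to n = 5:
E_7 = -13.6057 / 7² = -0.2776673469 eV
E_5 = -13.6057 / 5² = -0.5442280000 eV
ΔE = E_7 - E_5 = 0.2665606531 eV

λ = hc/E = 1239.84 eV·nm / 0.2665606531 eV
λ = 4651.2491 nm

This is the β-line of the Pfund series in H.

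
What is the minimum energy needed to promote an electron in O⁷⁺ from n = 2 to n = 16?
214.289775 eV

The energy levels of a hydrogen-like atom are E_n = -13.6057 Z² eV / n².

Energy at n = 2: E_2 = -13.6057 × 8² / 2² = -217.691200000 eV
Energy at n = 16: E_16 = -13.6057 × 8² / 16² = -3.401425000 eV

The excitation energy is the difference:
ΔE = E_16 - E_2
ΔE = -3.401425000 - (-217.691200000)
ΔE = 214.289775 eV

Since this is positive, energy must be absorbed (photon absorption).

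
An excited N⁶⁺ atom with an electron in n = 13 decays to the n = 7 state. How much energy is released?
9.6609 eV

The energy levels are E_n = -13.6057 Z² eV / n².

Energy at n = 13: E_13 = -13.6057 × 7² / 13² = -3.9448479 eV
Energy at n = 7: E_7 = -13.6057 × 7² / 7² = -13.6057000 eV

For emission (electron falling to lower state), the photon energy is:
E_photon = E_13 - E_7 = |-3.9448479 - (-13.6057000)|
E_photon = 9.6609 eV

This energy is carried away by the emitted photon.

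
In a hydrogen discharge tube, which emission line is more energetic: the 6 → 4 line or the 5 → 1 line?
5 → 1

Calculate the energy for each transition:

Transition 6 → 4:
ΔE₁ = |E_4 - E_6| = |-13.6057/4² - (-13.6057/6²)|
ΔE₁ = |-0.85035625 - (-0.37793611)| = 0.47242 eV

Transition 5 → 1:
ΔE₂ = |E_1 - E_5| = |-13.6057/1² - (-13.6057/5²)|
ΔE₂ = |-13.60570000 - (-0.54422800)| = 13.06147 eV

Since 13.06147 eV > 0.47242 eV, the transition 5 → 1 emits the more energetic photon.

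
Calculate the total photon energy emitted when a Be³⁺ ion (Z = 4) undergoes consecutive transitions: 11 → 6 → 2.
52.624 eV

The energy levels of Be³⁺ are E_n = -13.6057 × 4² / n² eV.

First transition (11 → 6):
ΔE₁ = |E_6 - E_11|
ΔE₁ = |-6.046977778 - (-1.799100826)| = 4.247877 eV

Second transition (6 → 2):
ΔE₂ = |E_2 - E_6|
ΔE₂ = |-54.422800000 - (-6.046977778)| = 48.375822 eV

Total energy released:
E_total = ΔE₁ + ΔE₂ = 4.247877 + 48.375822 = 52.624 eV

Note: This equals the direct transition 11 → 2: 52.624 eV ✓
Energy is conserved regardless of the path taken.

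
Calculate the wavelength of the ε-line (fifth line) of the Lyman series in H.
93.730 nm

The lines of a series are numbered from the longest wavelength (smallest ΔE) outward; the fifth line is the transition from n = n_f + 5 to n_f.
The Lyman series has all transitions ending at n_f = 1.

For H, the fifth line (ε-line) is the jump from n = 6 to n = 1:
E_6 = -13.6057 / 6² = -0.37794 eV
E_1 = -13.6057 / 1² = -13.60570 eV
ΔE = E_6 - E_1 = 13.22776 eV

λ = hc/E = 1239.84 eV·nm / 13.22776 eV
λ = 93.730 nm

This is the ε-line of the Lyman series in H.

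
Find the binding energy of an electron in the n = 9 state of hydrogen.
0.167972 eV

The ionization energy is the energy needed to remove the electron completely (n → ∞).

For hydrogen, E_n = -13.6057 eV / n².

At n = 9: E_9 = -13.6057 / 9² = -0.167971605 eV
At n = ∞: E_∞ = 0 eV

Ionization energy = E_∞ - E_9 = 0 - (-0.167971605) = 0.167971605 eV
Ionization energy ≈ 0.167972 eV

This is also called the binding energy of the electron in state n = 9.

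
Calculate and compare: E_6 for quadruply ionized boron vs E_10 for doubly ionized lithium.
B⁴⁺ at n = 6 (E = -9.44840 eV)

Using E_n = -13.6057 Z² / n² eV:

B⁴⁺ (Z = 5) at n = 6:
E = -13.6057 × 5² / 6² = -13.6057 × 25 / 36 = -9.44840278 eV

Li²⁺ (Z = 3) at n = 10:
E = -13.6057 × 3² / 10² = -13.6057 × 9 / 100 = -1.22451300 eV

Since -9.44840278 eV < -1.22451300 eV,
B⁴⁺ at n = 6 is more tightly bound (requires more energy to ionize).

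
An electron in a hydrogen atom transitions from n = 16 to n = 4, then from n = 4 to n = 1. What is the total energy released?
13.55255 eV

The energy levels of hydrogen are E_n = -13.6057 / n² eV.

First transition (16 → 4):
ΔE₁ = |E_4 - E_16|
ΔE₁ = |-0.85035625000 - (-0.05314726563)| = 0.79720898 eV

Second transition (4 → 1):
ΔE₂ = |E_1 - E_4|
ΔE₂ = |-13.60570000000 - (-0.85035625000)| = 12.75534375 eV

Total energy released:
E_total = ΔE₁ + ΔE₂ = 0.79720898 + 12.75534375 = 13.55255 eV

Note: This equals the direct transition 16 → 1: 13.55255 eV ✓
Energy is conserved regardless of the path taken.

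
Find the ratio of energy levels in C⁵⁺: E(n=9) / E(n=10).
1.2346

Using E_n = -13.6057 Z² / n² eV with Z = 6:

E_9 = -13.6057 × 6² / 9² = -489.8052 / 81 = -6.0469777778 eV
E_10 = -13.6057 × 6² / 10² = -489.8052 / 100 = -4.8980520000 eV

The ratio is:
E_9/E_10 = (-6.0469777778) / (-4.8980520000)
E_9/E_10 = (-489.8052/81) / (-489.8052/100)
E_9/E_10 = 100/81
E_9/E_10 = 1.2346
(Note: the Z² factors cancel in the ratio.)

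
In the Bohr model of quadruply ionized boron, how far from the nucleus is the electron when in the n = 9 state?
0.8573 nm (or 8.5727 Å)

The Bohr radius formula is:
r_n = n² a₀ / Z

where a₀ = 0.0529177 nm is the Bohr radius.

For B⁴⁺ (Z = 5) at n = 9:
r_9 = 9² × 0.0529177 nm / 5
r_9 = 81 × 0.0529177 nm / 5
r_9 = 4.28633 nm / 5
r_9 = 0.8573 nm

The electron orbits at approximately 0.8573 nm from the nucleus.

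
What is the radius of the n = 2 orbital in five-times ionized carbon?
0.0353 nm (or 0.3528 Å)

The Bohr radius formula is:
r_n = n² a₀ / Z

where a₀ = 0.0529177 nm is the Bohr radius.

For C⁵⁺ (Z = 6) at n = 2:
r_2 = 2² × 0.0529177 nm / 6
r_2 = 4 × 0.0529177 nm / 6
r_2 = 0.21167 nm / 6
r_2 = 0.0353 nm

The electron orbits at approximately 0.0353 nm from the nucleus.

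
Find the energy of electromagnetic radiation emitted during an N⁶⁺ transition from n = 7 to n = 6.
4.91 eV

The energy levels are E_n = -13.6057 Z² eV / n².

Energy at n = 7: E_7 = -13.6057 × 7² / 7² = -13.60570 eV
Energy at n = 6: E_6 = -13.6057 × 7² / 6² = -18.51887 eV

For emission (electron falling to lower state), the photon energy is:
E_photon = E_7 - E_6 = |-13.60570 - (-18.51887)|
E_photon = 4.91 eV

This energy is carried away by the emitted photon.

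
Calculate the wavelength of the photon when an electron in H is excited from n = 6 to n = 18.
3690.6238 nm

First, find the transition energy using E_n = -13.6057 / n² eV:
E_6 = -13.6057 / 6² = -0.3779361111 eV
E_18 = -13.6057 / 18² = -0.0419929012 eV

Photon energy: |ΔE| = |E_18 - E_6| = 0.3359432099 eV

Convert to wavelength using E = hc/λ with hc = 1239.84 eV·nm:
λ = hc/E = 1239.84 eV·nm / 0.3359432099 eV
λ = 3690.6238 nm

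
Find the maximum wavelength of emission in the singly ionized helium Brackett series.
1012.517 nm

The longest wavelength corresponds to the smallest energy transition in the series.
The Brackett series has all transitions ending at n_f = 4.

For He⁺ (Z = 2), the first line (α-line) is the jump from n = 5 to n = 4:
E_5 = -13.6057 × 2² / 5² = -2.17691200 eV
E_4 = -13.6057 × 2² / 4² = -3.40142500 eV
ΔE = E_5 - E_4 = 1.22451300 eV

λ = hc/E = 1239.84 eV·nm / 1.22451300 eV
λ = 1012.517 nm

This is the α-line of the Brackett series in He⁺.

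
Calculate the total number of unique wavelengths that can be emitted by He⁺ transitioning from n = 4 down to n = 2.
3

The electron can occupy levels n = 2, 3, ..., 4 during de-excitation — that is m = 4 - 2 + 1 = 3 distinct levels.

The number of distinct spectral lines equals the number of ways to choose 2 of these m levels (each pair gives one possible emission transition):

Number of lines = m(m-1)/2 = 3×2/2 = 3

These correspond to all possible transitions between the 3 levels:
4 → 3, 4 → 2, 3 → 2

Each transition produces a photon with a unique energy (and thus wavelength). This count does not depend on Z.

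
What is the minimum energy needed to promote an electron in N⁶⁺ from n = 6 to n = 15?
15.556 eV

The energy levels of a hydrogen-like atom are E_n = -13.6057 Z² eV / n².

Energy at n = 6: E_6 = -13.6057 × 7² / 6² = -18.518869 eV
Energy at n = 15: E_15 = -13.6057 × 7² / 15² = -2.963019 eV

The excitation energy is the difference:
ΔE = E_15 - E_6
ΔE = -2.963019 - (-18.518869)
ΔE = 15.556 eV

Since this is positive, energy must be absorbed (photon absorption).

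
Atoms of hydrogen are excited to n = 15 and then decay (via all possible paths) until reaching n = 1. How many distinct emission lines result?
105

The electron can occupy levels n = 1, 2, ..., 15 during de-excitation — that is m = 15 - 1 + 1 = 15 distinct levels.

The number of distinct spectral lines equals the number of ways to choose 2 of these m levels (each pair gives one possible emission transition):

Number of lines = m(m-1)/2 = 15×14/2 = 105

These correspond to all possible transitions between the 15 levels:
15 → 14, 15 → 13, 15 → 12, 15 → 11, 15 → 10, 15 → 9, 15 → 8, 15 → 7...

Each transition produces a photon with a unique energy (and thus wavelength). This count does not depend on Z.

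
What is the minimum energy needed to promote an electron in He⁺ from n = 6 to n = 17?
1.323430 eV

The energy levels of a hydrogen-like atom are E_n = -13.6057 Z² eV / n².

Energy at n = 6: E_6 = -13.6057 × 2² / 6² = -1.511744444 eV
Energy at n = 17: E_17 = -13.6057 × 2² / 17² = -0.188314187 eV

The excitation energy is the difference:
ΔE = E_17 - E_6
ΔE = -0.188314187 - (-1.511744444)
ΔE = 1.323430 eV

Since this is positive, energy must be absorbed (photon absorption).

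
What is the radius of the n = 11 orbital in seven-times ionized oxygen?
0.8004 nm (or 8.0038 Å)

The Bohr radius formula is:
r_n = n² a₀ / Z

where a₀ = 0.0529177 nm is the Bohr radius.

For O⁷⁺ (Z = 8) at n = 11:
r_11 = 11² × 0.0529177 nm / 8
r_11 = 121 × 0.0529177 nm / 8
r_11 = 6.40304 nm / 8
r_11 = 0.8004 nm

The electron orbits at approximately 0.8004 nm from the nucleus.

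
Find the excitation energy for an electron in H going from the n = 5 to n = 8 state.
0.3316 eV

The energy levels of a hydrogen-like atom are E_n = -13.6057 eV / n².

Energy at n = 5: E_5 = -13.6057 / 5² = -0.5442280 eV
Energy at n = 8: E_8 = -13.6057 / 8² = -0.2125891 eV

The excitation energy is the difference:
ΔE = E_8 - E_5
ΔE = -0.2125891 - (-0.5442280)
ΔE = 0.3316 eV

Since this is positive, energy must be absorbed (photon absorption).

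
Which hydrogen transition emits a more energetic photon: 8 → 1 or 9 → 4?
8 → 1

Calculate the energy for each transition:

Transition 8 → 1:
ΔE₁ = |E_1 - E_8| = |-13.6057/1² - (-13.6057/8²)|
ΔE₁ = |-13.605700000 - (-0.212589063)| = 13.393111 eV

Transition 9 → 4:
ΔE₂ = |E_4 - E_9| = |-13.6057/4² - (-13.6057/9²)|
ΔE₂ = |-0.850356250 - (-0.167971605)| = 0.682385 eV

Since 13.393111 eV > 0.682385 eV, the transition 8 → 1 emits the more energetic photon.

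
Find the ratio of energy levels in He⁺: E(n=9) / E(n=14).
2.419753

Using E_n = -13.6057 Z² / n² eV with Z = 2:

E_9 = -13.6057 × 2² / 9² = -54.4228 / 81 = -0.671886419753 eV
E_14 = -13.6057 × 2² / 14² = -54.4228 / 196 = -0.277667346939 eV

The ratio is:
E_9/E_14 = (-0.671886419753) / (-0.277667346939)
E_9/E_14 = (-54.4228/81) / (-54.4228/196)
E_9/E_14 = 196/81
E_9/E_14 = 2.419753
(Note: the Z² factors cancel in the ratio.)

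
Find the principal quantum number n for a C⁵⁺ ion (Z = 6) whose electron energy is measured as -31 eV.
n = 4

The exact energy levels follow E_n = -13.6057 Z² / n² eV with Z = 6.

The measured value (-31 eV) is reported to only 2 significant figures, so we must test candidate n values and see which one matches to that precision.

Candidate energies:
  n = 2:  E = -13.6057 × 6² / 2² = -122.45130 eV
  n = 3:  E = -13.6057 × 6² / 3² = -54.42280 eV
  n = 4:  E = -13.6057 × 6² / 4² = -30.61283 eV  ← matches
  n = 5:  E = -13.6057 × 6² / 5² = -19.59221 eV
  n = 6:  E = -13.6057 × 6² / 6² = -13.60570 eV

Checking against the measurement of -31 eV (2 sig figs), only n = 4 agrees:
E_4 = -30.61283 eV, which rounds to -31 eV ✓

Therefore n = 4.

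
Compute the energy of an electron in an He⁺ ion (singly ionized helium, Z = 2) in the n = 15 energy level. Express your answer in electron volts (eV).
-0.241879 eV

The energy levels of a hydrogen-like atom are given by:
E_n = -13.6057 Z² / n² eV  (with Z = 2 for He⁺)

For n = 15:
E_15 = -13.6057 × 2² / 15²
E_15 = -13.6057 × 4 / 225
E_15 = -0.241879 eV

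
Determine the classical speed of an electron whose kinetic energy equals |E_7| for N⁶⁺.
2.18769e+06 m/s (or 0.7297% of c)

The binding energy at n = 7 for N⁶⁺ is:
E_7 = -13.6057 × 7²/7² = -13.6057000 eV
|E_7| = 13.6057000 eV

Convert to Joules:
KE = 13.6057000 eV × (1.602177 × 10⁻¹⁹ J/eV) = 2.1798740e-18 J

Using KE = ½mv²:
v = √(2·KE/m_e)
v = √(2 × 2.1798740e-18 J / 9.10938 × 10⁻³¹ kg)
v = 2.18769e+06 m/s

This is approximately 0.7297% the speed of light.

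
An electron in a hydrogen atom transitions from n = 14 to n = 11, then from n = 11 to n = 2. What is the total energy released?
3.33201 eV

The energy levels of hydrogen are E_n = -13.6057 / n² eV.

First transition (14 → 11):
ΔE₁ = |E_11 - E_14|
ΔE₁ = |-0.11244380165 - (-0.06941683673)| = 0.04302696 eV

Second transition (11 → 2):
ΔE₂ = |E_2 - E_11|
ΔE₂ = |-3.40142500000 - (-0.11244380165)| = 3.28898120 eV

Total energy released:
E_total = ΔE₁ + ΔE₂ = 0.04302696 + 3.28898120 = 3.33201 eV

Note: This equals the direct transition 14 → 2: 3.33201 eV ✓
Energy is conserved regardless of the path taken.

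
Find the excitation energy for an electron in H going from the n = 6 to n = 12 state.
0.283452 eV

The energy levels of a hydrogen-like atom are E_n = -13.6057 eV / n².

Energy at n = 6: E_6 = -13.6057 / 6² = -0.377936111 eV
Energy at n = 12: E_12 = -13.6057 / 12² = -0.094484028 eV

The excitation energy is the difference:
ΔE = E_12 - E_6
ΔE = -0.094484028 - (-0.377936111)
ΔE = 0.283452 eV

Since this is positive, energy must be absorbed (photon absorption).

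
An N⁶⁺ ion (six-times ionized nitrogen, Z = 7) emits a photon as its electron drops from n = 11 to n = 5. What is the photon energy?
21.157 eV

The energy levels are E_n = -13.6057 Z² eV / n².

Energy at n = 11: E_11 = -13.6057 × 7² / 11² = -5.509746 eV
Energy at n = 5: E_5 = -13.6057 × 7² / 5² = -26.667172 eV

For emission (electron falling to lower state), the photon energy is:
E_photon = E_11 - E_5 = |-5.509746 - (-26.667172)|
E_photon = 21.157 eV

This energy is carried away by the emitted photon.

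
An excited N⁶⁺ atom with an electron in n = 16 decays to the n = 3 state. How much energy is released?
71.4713 eV

The energy levels are E_n = -13.6057 Z² eV / n².

Energy at n = 16: E_16 = -13.6057 × 7² / 16² = -2.6042160 eV
Energy at n = 3: E_3 = -13.6057 × 7² / 3² = -74.0754778 eV

For emission (electron falling to lower state), the photon energy is:
E_photon = E_16 - E_3 = |-2.6042160 - (-74.0754778)|
E_photon = 71.4713 eV

This energy is carried away by the emitted photon.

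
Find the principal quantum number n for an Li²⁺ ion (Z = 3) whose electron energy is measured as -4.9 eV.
n = 5

The exact energy levels follow E_n = -13.6057 Z² / n² eV with Z = 3.

The measured value (-4.9 eV) is reported to only 2 significant figures, so we must test candidate n values and see which one matches to that precision.

Candidate energies:
  n = 3:  E = -13.6057 × 3² / 3² = -13.60570 eV
  n = 4:  E = -13.6057 × 3² / 4² = -7.65321 eV
  n = 5:  E = -13.6057 × 3² / 5² = -4.89805 eV  ← matches
  n = 6:  E = -13.6057 × 3² / 6² = -3.40143 eV
  n = 7:  E = -13.6057 × 3² / 7² = -2.49901 eV

Checking against the measurement of -4.9 eV (2 sig figs), only n = 5 agrees:
E_5 = -4.89805 eV, which rounds to -4.9 eV ✓

Therefore n = 5.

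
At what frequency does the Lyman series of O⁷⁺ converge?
2.10550e+17 Hz

The series limit corresponds to the transition from n = ∞ to n = 1.
This is the highest energy (shortest wavelength) transition in the Lyman series.

E_∞ = 0 eV
E_1 = -13.6057 × 8² / 1² = -870.764800 eV

Energy at series limit:
ΔE = E_∞ - E_1 = 0 - (-870.764800) = 870.764800 eV
E = 870.764800 eV × (1.602177 × 10⁻¹⁹ J/eV) = 1.3951193e-16 J
f = E/h = 1.3951193e-16 J / (6.62607 × 10⁻³⁴ J·s) = 2.10550e+17 Hz

This energy equals the ionization energy from the n = 1 state of O⁷⁺.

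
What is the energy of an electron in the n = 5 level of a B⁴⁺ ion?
-13.6057 eV

For hydrogen-like ions, the energy levels scale with Z²:
E_n = -13.6057 Z² / n² eV

For B⁴⁺ (Z = 5) at n = 5:
E_5 = -13.6057 × 5² / 5²
E_5 = -13.6057 × 25 / 25
E_5 = -340.1425 / 25
E_5 = -13.6057 eV

The energy is 25 times more negative than hydrogen at the same n due to the stronger nuclear charge.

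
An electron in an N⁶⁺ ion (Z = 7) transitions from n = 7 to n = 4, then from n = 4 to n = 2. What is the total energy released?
153.06 eV

The energy levels of N⁶⁺ are E_n = -13.6057 × 7² / n² eV.

First transition (7 → 4):
ΔE₁ = |E_4 - E_7|
ΔE₁ = |-41.66745625 - (-13.60570000)| = 28.06176 eV

Second transition (4 → 2):
ΔE₂ = |E_2 - E_4|
ΔE₂ = |-166.66982500 - (-41.66745625)| = 125.00237 eV

Total energy released:
E_total = ΔE₁ + ΔE₂ = 28.06176 + 125.00237 = 153.06 eV

Note: This equals the direct transition 7 → 2: 153.06 eV ✓
Energy is conserved regardless of the path taken.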